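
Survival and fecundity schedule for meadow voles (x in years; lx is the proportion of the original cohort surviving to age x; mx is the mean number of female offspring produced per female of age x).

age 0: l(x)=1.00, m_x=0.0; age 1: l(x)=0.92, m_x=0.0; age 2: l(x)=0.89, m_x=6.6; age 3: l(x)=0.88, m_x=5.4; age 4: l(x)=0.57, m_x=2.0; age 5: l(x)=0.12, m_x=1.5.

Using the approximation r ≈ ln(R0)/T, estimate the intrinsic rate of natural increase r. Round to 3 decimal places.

R0 = Σ lx·mx = 0 + 0 + 5.874 + 4.752 + 1.14 + 0.18 = 11.946
Σ x·lx·mx = 31.464; T = 31.464/11.946 = 2.63385…
r ≈ ln(R0)/T = ln(11.946)/2.63385… = 0.94174… → 0.942

0.942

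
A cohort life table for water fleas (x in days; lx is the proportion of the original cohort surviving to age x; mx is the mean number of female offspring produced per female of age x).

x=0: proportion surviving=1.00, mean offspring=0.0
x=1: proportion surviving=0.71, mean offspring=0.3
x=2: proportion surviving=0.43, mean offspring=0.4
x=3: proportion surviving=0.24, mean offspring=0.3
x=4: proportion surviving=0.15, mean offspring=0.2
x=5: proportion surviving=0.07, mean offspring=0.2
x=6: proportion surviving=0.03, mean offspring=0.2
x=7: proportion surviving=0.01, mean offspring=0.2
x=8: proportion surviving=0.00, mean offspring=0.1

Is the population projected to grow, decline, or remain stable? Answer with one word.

R0 = Σ lx·mx = 0 + 0.213 + 0.172 + 0.072 + 0.03 + 0.014 + 0.006 + 0.002 + 0 = 0.509
R0 < 1, so the population is declining.

declining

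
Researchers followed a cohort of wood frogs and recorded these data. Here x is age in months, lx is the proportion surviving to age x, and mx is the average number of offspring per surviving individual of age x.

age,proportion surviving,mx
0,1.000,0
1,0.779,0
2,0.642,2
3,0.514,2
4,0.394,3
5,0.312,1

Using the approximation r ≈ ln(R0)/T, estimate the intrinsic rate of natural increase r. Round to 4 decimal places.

0.4260

R0 = Σ lx·mx = 0 + 0 + 1.284 + 1.028 + 1.182 + 0.312 = 3.806
Σ x·lx·mx = 11.94; T = 11.94/3.806 = 3.13715…
r ≈ ln(R0)/T = ln(3.806)/3.13715… = 0.426048… → 0.4260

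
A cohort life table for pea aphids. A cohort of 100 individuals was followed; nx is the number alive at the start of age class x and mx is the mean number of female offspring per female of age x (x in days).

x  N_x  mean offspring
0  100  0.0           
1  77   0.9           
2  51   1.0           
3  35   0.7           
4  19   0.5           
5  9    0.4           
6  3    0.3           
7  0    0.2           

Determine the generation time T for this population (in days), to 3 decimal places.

1.928

lx = nx/n0 = nx/100: 1, 0.77, 0.51, 0.35, 0.19, 0.09, 0.03, 0
lx·mx: 0, 0.693, 0.51, 0.245, 0.095, 0.036, 0.009, 0 → R0 = 1.588
x·lx·mx: 0, 0.693, 1.02, 0.735, 0.38, 0.18, 0.054, 0 → Σ = 3.062
T = 3.062 / 1.588 = 1.928212… → 1.928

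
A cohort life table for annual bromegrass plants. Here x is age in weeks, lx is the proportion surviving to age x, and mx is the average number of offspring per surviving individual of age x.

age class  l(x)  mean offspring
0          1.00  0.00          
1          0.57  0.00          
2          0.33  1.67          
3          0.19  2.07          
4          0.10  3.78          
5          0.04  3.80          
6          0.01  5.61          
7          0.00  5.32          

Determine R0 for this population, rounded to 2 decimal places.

lx·mx by age: 0, 0, 0.5511, 0.3933, 0.378, 0.152, 0.0561, 0
R0 = Σ lx·mx = 1.5305 → 1.53

1.53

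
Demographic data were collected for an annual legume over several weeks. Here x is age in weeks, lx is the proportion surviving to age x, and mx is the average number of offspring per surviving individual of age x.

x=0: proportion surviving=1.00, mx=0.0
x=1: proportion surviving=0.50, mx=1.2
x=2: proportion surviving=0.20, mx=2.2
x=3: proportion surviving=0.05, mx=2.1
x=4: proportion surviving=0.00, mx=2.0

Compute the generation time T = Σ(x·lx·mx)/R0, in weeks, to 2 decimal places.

1.57

lx·mx: 0, 0.6, 0.44, 0.105, 0 → R0 = 1.145
x·lx·mx: 0, 0.6, 0.88, 0.315, 0 → Σ = 1.795
T = 1.795 / 1.145 = 1.567686… → 1.57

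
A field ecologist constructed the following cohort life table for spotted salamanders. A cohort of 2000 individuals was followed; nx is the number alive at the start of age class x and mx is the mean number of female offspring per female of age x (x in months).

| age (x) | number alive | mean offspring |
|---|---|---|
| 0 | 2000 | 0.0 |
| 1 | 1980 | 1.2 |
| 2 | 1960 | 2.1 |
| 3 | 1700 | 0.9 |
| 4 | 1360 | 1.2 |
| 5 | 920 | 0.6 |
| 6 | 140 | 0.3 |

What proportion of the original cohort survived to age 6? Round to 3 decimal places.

0.070

l_6 = n_6/n_0 = 140/2000 = 0.07 → 0.070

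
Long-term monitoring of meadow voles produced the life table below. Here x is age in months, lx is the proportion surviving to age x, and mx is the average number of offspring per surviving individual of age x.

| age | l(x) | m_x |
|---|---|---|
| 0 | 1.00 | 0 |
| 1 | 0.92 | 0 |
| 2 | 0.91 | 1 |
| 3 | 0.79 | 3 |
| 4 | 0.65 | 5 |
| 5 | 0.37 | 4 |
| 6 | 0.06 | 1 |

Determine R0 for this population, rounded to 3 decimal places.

lx·mx by age: 0, 0, 0.91, 2.37, 3.25, 1.48, 0.06
R0 = Σ lx·mx = 8.07 → 8.070

8.070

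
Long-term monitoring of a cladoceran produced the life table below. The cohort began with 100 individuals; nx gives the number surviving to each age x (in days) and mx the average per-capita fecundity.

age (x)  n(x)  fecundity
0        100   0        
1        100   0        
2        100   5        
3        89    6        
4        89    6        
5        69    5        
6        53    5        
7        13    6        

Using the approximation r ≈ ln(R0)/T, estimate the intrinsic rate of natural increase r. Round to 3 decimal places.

0.818

lx = nx/n0 = nx/100: 1, 1, 1, 0.89, 0.89, 0.69, 0.53, 0.13
R0 = Σ lx·mx = 0 + 0 + 5 + 5.34 + 5.34 + 3.45 + 2.65 + 0.78 = 22.56
Σ x·lx·mx = 85.99; T = 85.99/22.56 = 3.81161…
r ≈ ln(R0)/T = ln(22.56)/3.81161… = 0.81755… → 0.818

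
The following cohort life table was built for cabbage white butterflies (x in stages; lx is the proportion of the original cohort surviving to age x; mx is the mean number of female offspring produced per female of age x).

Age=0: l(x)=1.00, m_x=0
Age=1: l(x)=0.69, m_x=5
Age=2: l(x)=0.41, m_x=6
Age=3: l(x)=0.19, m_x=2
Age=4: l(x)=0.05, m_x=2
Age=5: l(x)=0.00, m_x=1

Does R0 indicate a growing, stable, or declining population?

growing

R0 = Σ lx·mx = 0 + 3.45 + 2.46 + 0.38 + 0.1 + 0 = 6.39
R0 > 1, so the population is growing.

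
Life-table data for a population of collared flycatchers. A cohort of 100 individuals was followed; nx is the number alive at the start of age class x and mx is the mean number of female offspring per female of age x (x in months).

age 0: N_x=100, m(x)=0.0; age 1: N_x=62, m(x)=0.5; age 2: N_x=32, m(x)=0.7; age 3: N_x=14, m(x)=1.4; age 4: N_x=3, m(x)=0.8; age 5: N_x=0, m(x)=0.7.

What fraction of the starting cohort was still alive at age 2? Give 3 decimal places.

0.320

l_2 = n_2/n_0 = 32/100 = 0.32 → 0.320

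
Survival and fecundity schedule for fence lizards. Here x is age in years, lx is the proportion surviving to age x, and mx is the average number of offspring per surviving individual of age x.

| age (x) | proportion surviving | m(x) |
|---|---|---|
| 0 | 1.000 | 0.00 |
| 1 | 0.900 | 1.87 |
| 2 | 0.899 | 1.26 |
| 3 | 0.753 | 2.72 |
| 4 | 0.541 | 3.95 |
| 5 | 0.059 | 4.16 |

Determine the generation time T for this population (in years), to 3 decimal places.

2.742

lx·mx: 0, 1.683, 1.13274, 2.04816, 2.13695, 0.24544 → R0 = 7.24629
x·lx·mx: 0, 1.683, 2.26548, 6.14448, 8.5478, 1.2272 → Σ = 19.86796
T = 19.86796 / 7.24629 = 2.741811… → 2.742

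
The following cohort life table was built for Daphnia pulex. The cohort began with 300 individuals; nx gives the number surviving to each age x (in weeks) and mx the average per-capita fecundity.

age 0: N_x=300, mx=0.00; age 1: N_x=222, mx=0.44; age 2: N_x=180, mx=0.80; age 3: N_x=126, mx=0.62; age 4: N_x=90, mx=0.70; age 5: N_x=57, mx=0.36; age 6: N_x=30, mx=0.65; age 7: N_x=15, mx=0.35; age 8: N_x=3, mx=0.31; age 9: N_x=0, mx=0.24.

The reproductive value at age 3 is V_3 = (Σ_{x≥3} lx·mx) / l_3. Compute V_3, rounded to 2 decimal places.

1.49

lx = nx/n0 = nx/300: 1, 0.74, 0.6, 0.42, 0.3, 0.19, 0.1, 0.05, 0.01, 0
lx·mx for x ≥ 3: 0.2604, 0.21, 0.0684, 0.065, 0.0175, 0.0031, 0 → sum = 0.6244
V_3 = 0.6244 / l_3 = 0.6244 / 0.42 = 1.486667… → 1.49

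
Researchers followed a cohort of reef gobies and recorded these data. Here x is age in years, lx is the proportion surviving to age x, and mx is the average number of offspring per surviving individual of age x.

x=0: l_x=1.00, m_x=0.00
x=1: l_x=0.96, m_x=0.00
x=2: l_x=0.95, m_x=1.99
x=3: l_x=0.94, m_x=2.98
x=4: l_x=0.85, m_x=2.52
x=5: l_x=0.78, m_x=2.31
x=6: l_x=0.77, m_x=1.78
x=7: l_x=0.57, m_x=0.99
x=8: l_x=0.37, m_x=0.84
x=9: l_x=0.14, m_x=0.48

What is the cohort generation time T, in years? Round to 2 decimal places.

4.11

lx·mx: 0, 0, 1.8905, 2.8012, 2.142, 1.8018, 1.3706, 0.5643, 0.3108, 0.0672 → R0 = 10.9484
x·lx·mx: 0, 0, 3.781, 8.4036, 8.568, 9.009, 8.2236, 3.9501, 2.4864, 0.6048 → Σ = 45.0265
T = 45.0265 / 10.9484 = 4.11261… → 4.11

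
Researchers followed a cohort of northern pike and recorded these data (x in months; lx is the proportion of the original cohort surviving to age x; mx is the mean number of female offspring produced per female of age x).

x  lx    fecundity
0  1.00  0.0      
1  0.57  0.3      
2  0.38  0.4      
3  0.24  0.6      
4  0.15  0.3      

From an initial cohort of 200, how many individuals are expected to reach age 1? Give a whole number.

Expected survivors = N0 · l_1 = 200 × 0.57 = 114 → 114

114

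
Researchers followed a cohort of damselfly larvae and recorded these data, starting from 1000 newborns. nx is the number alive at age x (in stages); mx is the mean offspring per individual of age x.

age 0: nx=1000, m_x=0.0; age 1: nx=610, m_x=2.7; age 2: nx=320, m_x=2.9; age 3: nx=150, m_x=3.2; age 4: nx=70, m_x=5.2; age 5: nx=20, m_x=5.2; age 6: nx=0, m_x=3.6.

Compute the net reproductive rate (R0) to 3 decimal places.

lx = nx/n0 = nx/1000: 1, 0.61, 0.32, 0.15, 0.07, 0.02, 0
lx·mx by age: 0, 1.647, 0.928, 0.48, 0.364, 0.104, 0
R0 = Σ lx·mx = 3.523 → 3.523

3.523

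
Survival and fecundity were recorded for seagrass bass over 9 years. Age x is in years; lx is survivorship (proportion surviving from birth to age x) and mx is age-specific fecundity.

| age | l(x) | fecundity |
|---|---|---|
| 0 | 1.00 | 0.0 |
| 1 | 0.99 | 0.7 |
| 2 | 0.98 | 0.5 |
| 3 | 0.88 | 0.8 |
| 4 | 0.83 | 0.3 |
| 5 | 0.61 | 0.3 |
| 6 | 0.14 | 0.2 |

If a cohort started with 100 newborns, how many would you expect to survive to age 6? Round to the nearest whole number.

14

Expected survivors = N0 · l_6 = 100 × 0.14 = 14 → 14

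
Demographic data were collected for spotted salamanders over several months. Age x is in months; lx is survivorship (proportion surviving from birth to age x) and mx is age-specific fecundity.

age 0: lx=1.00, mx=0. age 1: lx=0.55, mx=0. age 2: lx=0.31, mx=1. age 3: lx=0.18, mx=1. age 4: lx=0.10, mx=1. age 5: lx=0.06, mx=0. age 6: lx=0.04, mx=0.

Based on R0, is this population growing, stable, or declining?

R0 = Σ lx·mx = 0 + 0 + 0.31 + 0.18 + 0.1 + 0 + 0 = 0.59
R0 < 1, so the population is declining.

declining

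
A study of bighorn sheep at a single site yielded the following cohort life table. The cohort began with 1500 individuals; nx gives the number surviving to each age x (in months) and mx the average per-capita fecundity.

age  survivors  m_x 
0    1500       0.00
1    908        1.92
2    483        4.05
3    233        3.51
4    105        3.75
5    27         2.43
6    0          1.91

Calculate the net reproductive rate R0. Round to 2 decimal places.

lx = nx/n0 = nx/1500: 1, 0.60533…, 0.322, 0.15533…, 0.07, 0.018, 0
lx·mx by age: 0, 1.16224…, 1.3041, 0.54522…, 0.2625, 0.04374, 0
R0 = Σ lx·mx = 3.3178… → 3.32

3.32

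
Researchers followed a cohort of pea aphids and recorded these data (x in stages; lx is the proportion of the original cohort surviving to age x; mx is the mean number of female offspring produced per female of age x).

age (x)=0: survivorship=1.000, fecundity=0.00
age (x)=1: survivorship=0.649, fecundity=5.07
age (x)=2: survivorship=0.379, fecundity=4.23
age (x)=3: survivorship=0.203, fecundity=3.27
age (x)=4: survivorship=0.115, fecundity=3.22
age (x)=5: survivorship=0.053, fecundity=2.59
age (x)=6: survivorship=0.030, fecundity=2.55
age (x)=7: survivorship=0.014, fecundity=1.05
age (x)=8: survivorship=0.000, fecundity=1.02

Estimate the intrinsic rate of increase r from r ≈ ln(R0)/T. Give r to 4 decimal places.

R0 = Σ lx·mx = 0 + 3.29043 + 1.60317 + 0.66381 + 0.3703 + 0.13727 + 0.0765 + 0.0147 + 0 = 6.15618
Σ x·lx·mx = 11.21765; T = 11.21765/6.15618 = 1.82218…
r ≈ ln(R0)/T = ln(6.15618)/1.82218… = 0.997409… → 0.9974

0.9974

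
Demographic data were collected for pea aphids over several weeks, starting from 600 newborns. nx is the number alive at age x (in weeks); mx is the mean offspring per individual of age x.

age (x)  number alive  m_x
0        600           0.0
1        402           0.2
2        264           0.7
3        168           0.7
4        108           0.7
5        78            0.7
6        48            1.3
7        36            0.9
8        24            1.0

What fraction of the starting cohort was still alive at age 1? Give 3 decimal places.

0.670

l_1 = n_1/n_0 = 402/600 = 0.67 → 0.670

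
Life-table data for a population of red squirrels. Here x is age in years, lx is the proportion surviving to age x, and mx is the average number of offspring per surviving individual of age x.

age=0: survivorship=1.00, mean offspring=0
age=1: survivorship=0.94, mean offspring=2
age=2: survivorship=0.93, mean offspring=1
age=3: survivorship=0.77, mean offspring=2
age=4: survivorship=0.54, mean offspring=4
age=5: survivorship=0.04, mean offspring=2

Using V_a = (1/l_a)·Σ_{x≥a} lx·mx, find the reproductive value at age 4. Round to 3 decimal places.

4.148

lx·mx for x ≥ 4: 2.16, 0.08 → sum = 2.24
V_4 = 2.24 / l_4 = 2.24 / 0.54 = 4.148148… → 4.148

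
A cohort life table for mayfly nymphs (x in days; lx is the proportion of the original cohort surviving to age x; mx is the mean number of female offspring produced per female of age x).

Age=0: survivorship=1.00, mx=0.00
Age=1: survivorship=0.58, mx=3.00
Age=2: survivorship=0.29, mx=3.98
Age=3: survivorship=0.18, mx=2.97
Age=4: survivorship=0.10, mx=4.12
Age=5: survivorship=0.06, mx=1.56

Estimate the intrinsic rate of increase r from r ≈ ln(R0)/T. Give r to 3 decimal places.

R0 = Σ lx·mx = 0 + 1.74 + 1.1542 + 0.5346 + 0.412 + 0.0936 = 3.9344
Σ x·lx·mx = 7.7682; T = 7.7682/3.9344 = 1.97443…
r ≈ ln(R0)/T = ln(3.9344)/1.97443… = 0.69375… → 0.694

0.694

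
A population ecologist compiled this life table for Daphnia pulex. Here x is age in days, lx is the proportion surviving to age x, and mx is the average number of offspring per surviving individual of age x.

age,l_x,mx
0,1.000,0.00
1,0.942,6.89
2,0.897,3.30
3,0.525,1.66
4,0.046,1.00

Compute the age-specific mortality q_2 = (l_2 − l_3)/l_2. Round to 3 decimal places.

q_2 = (l_2 − l_3) / l_2 = (0.897 − 0.525) / 0.897
     = 0.372 / 0.897 = 0.414716… → 0.415

0.415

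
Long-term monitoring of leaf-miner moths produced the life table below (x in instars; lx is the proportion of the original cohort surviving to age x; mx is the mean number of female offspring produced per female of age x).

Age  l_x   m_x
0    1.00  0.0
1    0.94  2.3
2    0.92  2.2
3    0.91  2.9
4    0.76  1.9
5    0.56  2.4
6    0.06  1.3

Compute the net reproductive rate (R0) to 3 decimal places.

9.691

lx·mx by age: 0, 2.162, 2.024, 2.639, 1.444, 1.344, 0.078
R0 = Σ lx·mx = 9.691 → 9.691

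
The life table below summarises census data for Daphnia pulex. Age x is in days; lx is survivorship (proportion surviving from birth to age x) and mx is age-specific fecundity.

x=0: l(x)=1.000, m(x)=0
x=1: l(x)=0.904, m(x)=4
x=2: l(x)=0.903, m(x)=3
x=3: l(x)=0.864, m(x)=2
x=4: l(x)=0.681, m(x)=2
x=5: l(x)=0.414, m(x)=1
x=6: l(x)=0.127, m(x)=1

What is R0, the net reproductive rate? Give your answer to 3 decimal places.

9.956

lx·mx by age: 0, 3.616, 2.709, 1.728, 1.362, 0.414, 0.127
R0 = Σ lx·mx = 9.956 → 9.956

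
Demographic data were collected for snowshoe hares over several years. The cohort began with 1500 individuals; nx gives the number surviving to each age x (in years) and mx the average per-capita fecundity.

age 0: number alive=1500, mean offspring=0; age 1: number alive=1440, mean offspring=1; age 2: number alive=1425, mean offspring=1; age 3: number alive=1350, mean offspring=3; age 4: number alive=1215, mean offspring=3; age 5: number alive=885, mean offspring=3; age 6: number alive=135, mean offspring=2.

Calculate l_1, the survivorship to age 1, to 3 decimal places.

l_1 = n_1/n_0 = 1440/1500 = 0.96 → 0.960

0.960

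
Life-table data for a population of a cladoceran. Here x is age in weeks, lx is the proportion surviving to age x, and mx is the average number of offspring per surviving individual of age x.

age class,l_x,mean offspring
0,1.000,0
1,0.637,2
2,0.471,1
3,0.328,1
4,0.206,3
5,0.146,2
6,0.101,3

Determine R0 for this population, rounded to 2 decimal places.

3.29

lx·mx by age: 0, 1.274, 0.471, 0.328, 0.618, 0.292, 0.303
R0 = Σ lx·mx = 3.286 → 3.29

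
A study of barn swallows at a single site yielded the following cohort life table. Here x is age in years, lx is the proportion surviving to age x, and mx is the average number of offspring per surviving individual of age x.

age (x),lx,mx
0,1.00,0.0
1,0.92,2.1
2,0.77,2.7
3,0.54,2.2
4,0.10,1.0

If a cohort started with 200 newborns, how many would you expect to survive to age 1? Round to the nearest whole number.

Expected survivors = N0 · l_1 = 200 × 0.92 = 184 → 184

184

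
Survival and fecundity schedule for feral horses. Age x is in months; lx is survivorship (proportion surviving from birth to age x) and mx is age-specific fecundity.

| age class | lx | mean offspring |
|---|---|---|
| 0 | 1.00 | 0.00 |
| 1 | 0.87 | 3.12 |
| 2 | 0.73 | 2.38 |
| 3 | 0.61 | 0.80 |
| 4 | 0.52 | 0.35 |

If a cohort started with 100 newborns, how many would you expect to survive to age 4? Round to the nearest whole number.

52

Expected survivors = N0 · l_4 = 100 × 0.52 = 52 → 52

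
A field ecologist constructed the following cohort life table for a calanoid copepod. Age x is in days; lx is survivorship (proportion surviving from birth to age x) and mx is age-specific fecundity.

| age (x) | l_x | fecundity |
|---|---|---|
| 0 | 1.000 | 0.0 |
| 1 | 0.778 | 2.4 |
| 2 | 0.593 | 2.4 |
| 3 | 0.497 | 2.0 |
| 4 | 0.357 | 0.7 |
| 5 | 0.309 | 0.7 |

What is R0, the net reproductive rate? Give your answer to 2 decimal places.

4.75

lx·mx by age: 0, 1.8672, 1.4232, 0.994, 0.2499, 0.2163
R0 = Σ lx·mx = 4.7506 → 4.75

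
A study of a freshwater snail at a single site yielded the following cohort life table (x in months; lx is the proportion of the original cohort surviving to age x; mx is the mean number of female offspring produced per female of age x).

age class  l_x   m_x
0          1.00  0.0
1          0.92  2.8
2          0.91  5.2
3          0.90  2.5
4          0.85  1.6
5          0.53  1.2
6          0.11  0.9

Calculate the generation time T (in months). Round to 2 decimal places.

lx·mx: 0, 2.576, 4.732, 2.25, 1.36, 0.636, 0.099 → R0 = 11.653
x·lx·mx: 0, 2.576, 9.464, 6.75, 5.44, 3.18, 0.594 → Σ = 28.004
T = 28.004 / 11.653 = 2.403158… → 2.40

2.40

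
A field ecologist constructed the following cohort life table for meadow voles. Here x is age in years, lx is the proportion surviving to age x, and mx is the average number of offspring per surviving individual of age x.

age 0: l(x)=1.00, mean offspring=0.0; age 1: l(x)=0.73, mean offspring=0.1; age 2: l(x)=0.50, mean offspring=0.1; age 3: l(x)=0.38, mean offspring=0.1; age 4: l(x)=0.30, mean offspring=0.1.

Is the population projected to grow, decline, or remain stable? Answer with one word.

declining

R0 = Σ lx·mx = 0 + 0.073 + 0.05 + 0.038 + 0.03 = 0.191
R0 < 1, so the population is declining.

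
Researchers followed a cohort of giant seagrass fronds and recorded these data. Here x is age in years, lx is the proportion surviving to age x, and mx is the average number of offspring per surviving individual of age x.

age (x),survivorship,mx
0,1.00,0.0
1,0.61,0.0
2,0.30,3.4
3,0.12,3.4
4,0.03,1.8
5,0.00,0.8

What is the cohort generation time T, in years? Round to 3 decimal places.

2.348

lx·mx: 0, 0, 1.02, 0.408, 0.054, 0 → R0 = 1.482
x·lx·mx: 0, 0, 2.04, 1.224, 0.216, 0 → Σ = 3.48
T = 3.48 / 1.482 = 2.348178… → 2.348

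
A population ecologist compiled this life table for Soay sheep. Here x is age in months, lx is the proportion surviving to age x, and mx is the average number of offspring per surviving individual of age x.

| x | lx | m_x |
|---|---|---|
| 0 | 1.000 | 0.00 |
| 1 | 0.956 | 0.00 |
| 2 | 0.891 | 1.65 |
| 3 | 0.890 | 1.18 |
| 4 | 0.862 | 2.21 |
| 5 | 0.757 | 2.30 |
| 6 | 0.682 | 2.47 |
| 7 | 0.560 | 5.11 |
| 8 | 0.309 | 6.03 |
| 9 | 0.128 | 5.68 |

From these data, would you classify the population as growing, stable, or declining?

growing

R0 = Σ lx·mx = 0 + 0 + 1.47015 + 1.0502 + 1.90502 + 1.7411 + 1.68454 + 2.8616 + 1.86327 + 0.72704 = 13.30292
R0 > 1, so the population is growing.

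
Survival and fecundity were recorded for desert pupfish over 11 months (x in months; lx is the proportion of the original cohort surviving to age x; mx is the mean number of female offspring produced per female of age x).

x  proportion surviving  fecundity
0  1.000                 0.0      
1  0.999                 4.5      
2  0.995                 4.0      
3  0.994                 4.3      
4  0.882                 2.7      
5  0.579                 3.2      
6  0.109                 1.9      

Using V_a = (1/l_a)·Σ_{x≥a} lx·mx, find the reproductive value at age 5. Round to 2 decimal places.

3.56

lx·mx for x ≥ 5: 1.8528, 0.2071 → sum = 2.0599
V_5 = 2.0599 / l_5 = 2.0599 / 0.579 = 3.557686… → 3.56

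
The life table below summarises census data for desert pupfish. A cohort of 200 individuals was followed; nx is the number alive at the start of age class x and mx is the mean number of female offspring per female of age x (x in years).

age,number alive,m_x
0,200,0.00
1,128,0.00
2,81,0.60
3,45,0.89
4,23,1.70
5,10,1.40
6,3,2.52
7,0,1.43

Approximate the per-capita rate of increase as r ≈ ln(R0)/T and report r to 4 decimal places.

lx = nx/n0 = nx/200: 1, 0.64, 0.405, 0.225, 0.115, 0.05, 0.015, 0
R0 = Σ lx·mx = 0 + 0 + 0.243 + 0.20025 + 0.1955 + 0.07 + 0.0378 + 0 = 0.74655
Σ x·lx·mx = 2.44555; T = 2.44555/0.74655 = 3.2758…
r ≈ ln(R0)/T = ln(0.74655)/3.2758… = -0.089228… → -0.0892

-0.0892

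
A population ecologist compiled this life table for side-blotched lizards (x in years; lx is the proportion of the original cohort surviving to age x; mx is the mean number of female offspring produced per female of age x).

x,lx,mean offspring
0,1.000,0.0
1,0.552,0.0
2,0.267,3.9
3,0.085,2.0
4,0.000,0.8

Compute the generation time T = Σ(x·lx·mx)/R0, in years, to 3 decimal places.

lx·mx: 0, 0, 1.0413, 0.17, 0 → R0 = 1.2113
x·lx·mx: 0, 0, 2.0826, 0.51, 0 → Σ = 2.5926
T = 2.5926 / 1.2113 = 2.140345… → 2.140

2.140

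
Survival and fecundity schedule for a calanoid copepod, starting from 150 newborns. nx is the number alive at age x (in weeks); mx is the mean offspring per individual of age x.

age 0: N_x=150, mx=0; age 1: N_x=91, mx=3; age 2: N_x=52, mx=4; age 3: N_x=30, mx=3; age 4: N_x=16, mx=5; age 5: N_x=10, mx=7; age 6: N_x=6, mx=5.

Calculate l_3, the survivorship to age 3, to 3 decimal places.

l_3 = n_3/n_0 = 30/150 = 0.2 → 0.200

0.200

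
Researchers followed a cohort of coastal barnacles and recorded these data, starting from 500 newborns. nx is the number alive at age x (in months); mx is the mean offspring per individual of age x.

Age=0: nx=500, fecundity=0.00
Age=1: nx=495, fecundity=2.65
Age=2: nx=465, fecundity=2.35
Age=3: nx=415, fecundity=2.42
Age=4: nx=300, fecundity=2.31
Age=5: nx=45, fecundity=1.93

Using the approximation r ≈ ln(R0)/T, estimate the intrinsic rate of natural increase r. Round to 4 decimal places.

lx = nx/n0 = nx/500: 1, 0.99, 0.93, 0.83, 0.6, 0.09
R0 = Σ lx·mx = 0 + 2.6235 + 2.1855 + 2.0086 + 1.386 + 0.1737 = 8.3773
Σ x·lx·mx = 19.4328; T = 19.4328/8.3773 = 2.3197…
r ≈ ln(R0)/T = ln(8.3773)/2.3197… = 0.916294… → 0.9163

0.9163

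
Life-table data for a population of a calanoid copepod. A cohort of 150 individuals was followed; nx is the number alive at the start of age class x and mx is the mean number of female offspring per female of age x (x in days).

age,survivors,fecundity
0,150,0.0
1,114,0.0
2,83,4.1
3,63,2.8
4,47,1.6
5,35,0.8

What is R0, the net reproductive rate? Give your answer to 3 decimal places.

lx = nx/n0 = nx/150: 1, 0.76, 0.55333…, 0.42, 0.31333…, 0.23333…
lx·mx by age: 0, 0, 2.268667…, 1.176, 0.501333…, 0.186667…
R0 = Σ lx·mx = 4.132667… → 4.133

4.133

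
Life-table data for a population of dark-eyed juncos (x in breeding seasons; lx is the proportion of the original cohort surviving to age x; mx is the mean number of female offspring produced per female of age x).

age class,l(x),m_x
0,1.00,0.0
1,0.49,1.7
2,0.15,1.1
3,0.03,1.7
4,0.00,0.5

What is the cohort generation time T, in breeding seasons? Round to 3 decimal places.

1.255

lx·mx: 0, 0.833, 0.165, 0.051, 0 → R0 = 1.049
x·lx·mx: 0, 0.833, 0.33, 0.153, 0 → Σ = 1.316
T = 1.316 / 1.049 = 1.254528… → 1.255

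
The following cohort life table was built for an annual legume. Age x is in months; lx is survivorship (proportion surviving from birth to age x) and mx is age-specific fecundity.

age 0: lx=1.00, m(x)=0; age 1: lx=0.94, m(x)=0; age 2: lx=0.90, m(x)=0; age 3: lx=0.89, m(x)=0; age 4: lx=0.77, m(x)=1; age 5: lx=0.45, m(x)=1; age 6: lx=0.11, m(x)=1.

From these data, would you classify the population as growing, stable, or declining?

R0 = Σ lx·mx = 0 + 0 + 0 + 0 + 0.77 + 0.45 + 0.11 = 1.33
R0 > 1, so the population is growing.

growing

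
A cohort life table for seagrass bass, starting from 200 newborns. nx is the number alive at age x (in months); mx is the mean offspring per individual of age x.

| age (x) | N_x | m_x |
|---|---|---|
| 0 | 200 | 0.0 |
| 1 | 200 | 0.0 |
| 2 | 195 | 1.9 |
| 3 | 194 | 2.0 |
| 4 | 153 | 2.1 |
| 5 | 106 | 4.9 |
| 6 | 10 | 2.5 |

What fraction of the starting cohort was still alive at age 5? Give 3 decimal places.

l_5 = n_5/n_0 = 106/200 = 0.53 → 0.530

0.530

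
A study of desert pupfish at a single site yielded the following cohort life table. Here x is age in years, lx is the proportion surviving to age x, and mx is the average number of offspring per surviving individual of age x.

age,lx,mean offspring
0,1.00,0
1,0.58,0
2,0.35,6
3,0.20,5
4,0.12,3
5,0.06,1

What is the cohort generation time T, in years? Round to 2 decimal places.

lx·mx: 0, 0, 2.1, 1, 0.36, 0.06 → R0 = 3.52
x·lx·mx: 0, 0, 4.2, 3, 1.44, 0.3 → Σ = 8.94
T = 8.94 / 3.52 = 2.539773… → 2.54

2.54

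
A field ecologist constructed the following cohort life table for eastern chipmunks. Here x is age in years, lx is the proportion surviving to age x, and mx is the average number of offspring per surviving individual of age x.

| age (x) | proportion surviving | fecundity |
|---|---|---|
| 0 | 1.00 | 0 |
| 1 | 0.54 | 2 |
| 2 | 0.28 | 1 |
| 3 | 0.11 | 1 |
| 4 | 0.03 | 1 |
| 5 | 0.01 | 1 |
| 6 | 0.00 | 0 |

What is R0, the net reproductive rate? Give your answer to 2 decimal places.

1.51

lx·mx by age: 0, 1.08, 0.28, 0.11, 0.03, 0.01, 0
R0 = Σ lx·mx = 1.51 → 1.51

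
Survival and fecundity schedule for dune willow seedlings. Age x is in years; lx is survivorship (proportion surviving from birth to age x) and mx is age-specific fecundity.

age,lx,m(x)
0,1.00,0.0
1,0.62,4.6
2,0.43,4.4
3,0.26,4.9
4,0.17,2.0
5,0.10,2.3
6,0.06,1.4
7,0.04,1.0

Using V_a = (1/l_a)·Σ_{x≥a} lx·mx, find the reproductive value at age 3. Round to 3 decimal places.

7.569

lx·mx for x ≥ 3: 1.274, 0.34, 0.23, 0.084, 0.04 → sum = 1.968
V_3 = 1.968 / l_3 = 1.968 / 0.26 = 7.569231… → 7.569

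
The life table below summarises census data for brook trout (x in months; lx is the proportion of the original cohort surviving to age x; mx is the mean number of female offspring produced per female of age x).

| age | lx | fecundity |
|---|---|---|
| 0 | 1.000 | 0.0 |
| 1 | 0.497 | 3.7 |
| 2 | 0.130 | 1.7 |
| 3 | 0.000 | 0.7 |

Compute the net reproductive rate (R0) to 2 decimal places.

lx·mx by age: 0, 1.8389, 0.221, 0
R0 = Σ lx·mx = 2.0599 → 2.06

2.06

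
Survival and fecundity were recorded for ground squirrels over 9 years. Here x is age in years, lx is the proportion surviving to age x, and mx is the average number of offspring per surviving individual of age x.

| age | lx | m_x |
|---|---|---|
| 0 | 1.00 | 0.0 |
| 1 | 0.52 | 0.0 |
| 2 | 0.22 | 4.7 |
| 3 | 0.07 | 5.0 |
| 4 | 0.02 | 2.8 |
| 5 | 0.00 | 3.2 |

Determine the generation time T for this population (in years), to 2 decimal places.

2.32

lx·mx: 0, 0, 1.034, 0.35, 0.056, 0 → R0 = 1.44
x·lx·mx: 0, 0, 2.068, 1.05, 0.224, 0 → Σ = 3.342
T = 3.342 / 1.44 = 2.320833… → 2.32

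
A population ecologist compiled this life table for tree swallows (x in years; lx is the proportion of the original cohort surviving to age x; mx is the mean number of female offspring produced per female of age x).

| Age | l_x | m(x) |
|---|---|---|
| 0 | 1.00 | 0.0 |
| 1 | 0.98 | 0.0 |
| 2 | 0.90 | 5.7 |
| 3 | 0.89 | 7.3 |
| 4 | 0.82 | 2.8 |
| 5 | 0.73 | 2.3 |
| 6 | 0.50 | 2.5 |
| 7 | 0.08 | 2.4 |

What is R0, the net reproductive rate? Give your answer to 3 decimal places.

lx·mx by age: 0, 0, 5.13, 6.497, 2.296, 1.679, 1.25, 0.192
R0 = Σ lx·mx = 17.044 → 17.044

17.044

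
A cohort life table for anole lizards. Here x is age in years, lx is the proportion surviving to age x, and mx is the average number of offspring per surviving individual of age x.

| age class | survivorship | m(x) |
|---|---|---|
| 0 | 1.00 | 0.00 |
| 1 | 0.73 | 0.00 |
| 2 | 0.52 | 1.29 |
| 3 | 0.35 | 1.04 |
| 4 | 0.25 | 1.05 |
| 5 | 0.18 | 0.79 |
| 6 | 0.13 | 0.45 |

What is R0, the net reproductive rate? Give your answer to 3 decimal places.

lx·mx by age: 0, 0, 0.6708, 0.364, 0.2625, 0.1422, 0.0585
R0 = Σ lx·mx = 1.498 → 1.498

1.498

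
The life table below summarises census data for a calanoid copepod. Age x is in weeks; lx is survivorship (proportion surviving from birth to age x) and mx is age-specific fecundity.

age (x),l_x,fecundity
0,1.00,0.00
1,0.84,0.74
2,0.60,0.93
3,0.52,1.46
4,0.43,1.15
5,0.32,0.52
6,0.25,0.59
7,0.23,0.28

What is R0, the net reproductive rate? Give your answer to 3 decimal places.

2.812

lx·mx by age: 0, 0.6216, 0.558, 0.7592, 0.4945, 0.1664, 0.1475, 0.0644
R0 = Σ lx·mx = 2.8116 → 2.812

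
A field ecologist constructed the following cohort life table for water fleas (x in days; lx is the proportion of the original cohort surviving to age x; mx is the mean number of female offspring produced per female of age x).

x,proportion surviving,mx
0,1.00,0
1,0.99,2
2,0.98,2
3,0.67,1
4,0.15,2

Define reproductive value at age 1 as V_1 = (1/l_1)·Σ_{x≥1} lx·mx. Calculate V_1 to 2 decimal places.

4.96

lx·mx for x ≥ 1: 1.98, 1.96, 0.67, 0.3 → sum = 4.91
V_1 = 4.91 / l_1 = 4.91 / 0.99 = 4.959596… → 4.96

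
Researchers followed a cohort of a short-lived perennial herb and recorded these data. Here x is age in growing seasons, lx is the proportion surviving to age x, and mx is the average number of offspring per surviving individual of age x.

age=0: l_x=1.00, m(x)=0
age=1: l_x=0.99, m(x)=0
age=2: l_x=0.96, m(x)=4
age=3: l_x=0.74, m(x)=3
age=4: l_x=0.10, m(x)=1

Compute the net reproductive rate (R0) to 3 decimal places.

lx·mx by age: 0, 0, 3.84, 2.22, 0.1
R0 = Σ lx·mx = 6.16 → 6.160

6.160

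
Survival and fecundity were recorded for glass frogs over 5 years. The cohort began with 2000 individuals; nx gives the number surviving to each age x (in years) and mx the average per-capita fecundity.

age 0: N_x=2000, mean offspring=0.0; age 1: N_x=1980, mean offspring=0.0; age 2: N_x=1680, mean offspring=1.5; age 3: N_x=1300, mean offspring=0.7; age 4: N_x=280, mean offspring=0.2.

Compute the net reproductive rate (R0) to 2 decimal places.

lx = nx/n0 = nx/2000: 1, 0.99, 0.84, 0.65, 0.14
lx·mx by age: 0, 0, 1.26, 0.455, 0.028
R0 = Σ lx·mx = 1.743 → 1.74

1.74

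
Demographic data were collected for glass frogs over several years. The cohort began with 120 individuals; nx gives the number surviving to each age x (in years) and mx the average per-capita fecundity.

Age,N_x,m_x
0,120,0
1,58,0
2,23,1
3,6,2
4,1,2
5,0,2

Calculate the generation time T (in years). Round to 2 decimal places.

2.43

lx = nx/n0 = nx/120: 1, 0.48333…, 0.19167…, 0.05, 0.00833…, 0
lx·mx: 0, 0, 0.191667…, 0.1, 0.016667…, 0 → R0 = 0.308333…
x·lx·mx: 0, 0, 0.383333…, 0.3, 0.066667…, 0 → Σ = 0.75…
T = 0.75… / 0.308333… = 2.432432… → 2.43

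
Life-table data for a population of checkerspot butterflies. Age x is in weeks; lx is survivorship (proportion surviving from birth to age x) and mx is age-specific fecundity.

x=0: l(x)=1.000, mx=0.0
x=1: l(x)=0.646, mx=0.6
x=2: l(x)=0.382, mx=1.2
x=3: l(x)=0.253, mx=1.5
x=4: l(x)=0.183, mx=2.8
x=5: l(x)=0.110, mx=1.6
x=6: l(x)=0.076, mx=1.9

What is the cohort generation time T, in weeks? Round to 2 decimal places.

lx·mx: 0, 0.3876, 0.4584, 0.3795, 0.5124, 0.176, 0.1444 → R0 = 2.0583
x·lx·mx: 0, 0.3876, 0.9168, 1.1385, 2.0496, 0.88, 0.8664 → Σ = 6.2389
T = 6.2389 / 2.0583 = 3.031094… → 3.03

3.03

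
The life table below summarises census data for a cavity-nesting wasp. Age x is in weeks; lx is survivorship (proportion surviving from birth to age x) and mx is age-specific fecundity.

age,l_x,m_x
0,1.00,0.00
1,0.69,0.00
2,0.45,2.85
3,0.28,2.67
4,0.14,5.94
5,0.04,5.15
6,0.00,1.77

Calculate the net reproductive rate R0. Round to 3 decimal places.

lx·mx by age: 0, 0, 1.2825, 0.7476, 0.8316, 0.206, 0
R0 = Σ lx·mx = 3.0677 → 3.068

3.068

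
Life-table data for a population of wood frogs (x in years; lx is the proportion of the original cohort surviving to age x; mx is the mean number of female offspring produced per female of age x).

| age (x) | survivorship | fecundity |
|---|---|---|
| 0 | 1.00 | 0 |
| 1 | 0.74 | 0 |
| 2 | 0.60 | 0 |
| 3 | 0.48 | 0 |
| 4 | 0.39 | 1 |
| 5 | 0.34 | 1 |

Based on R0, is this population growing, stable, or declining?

declining

R0 = Σ lx·mx = 0 + 0 + 0 + 0 + 0.39 + 0.34 = 0.73
R0 < 1, so the population is declining.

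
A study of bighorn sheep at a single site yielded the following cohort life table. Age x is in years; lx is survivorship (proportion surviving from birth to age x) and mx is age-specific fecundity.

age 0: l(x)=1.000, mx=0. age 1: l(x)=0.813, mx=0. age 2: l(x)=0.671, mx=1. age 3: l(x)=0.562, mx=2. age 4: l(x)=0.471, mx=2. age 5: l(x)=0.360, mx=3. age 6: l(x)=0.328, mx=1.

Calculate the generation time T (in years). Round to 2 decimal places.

3.82

lx·mx: 0, 0, 0.671, 1.124, 0.942, 1.08, 0.328 → R0 = 4.145
x·lx·mx: 0, 0, 1.342, 3.372, 3.768, 5.4, 1.968 → Σ = 15.85
T = 15.85 / 4.145 = 3.823884… → 3.82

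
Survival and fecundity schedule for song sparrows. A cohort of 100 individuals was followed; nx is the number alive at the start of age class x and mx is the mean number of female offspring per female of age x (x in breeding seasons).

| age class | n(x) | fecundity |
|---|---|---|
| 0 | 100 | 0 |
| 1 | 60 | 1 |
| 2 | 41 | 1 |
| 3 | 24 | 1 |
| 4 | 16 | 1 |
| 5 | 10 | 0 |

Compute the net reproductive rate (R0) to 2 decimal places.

1.41

lx = nx/n0 = nx/100: 1, 0.6, 0.41, 0.24, 0.16, 0.1
lx·mx by age: 0, 0.6, 0.41, 0.24, 0.16, 0
R0 = Σ lx·mx = 1.41 → 1.41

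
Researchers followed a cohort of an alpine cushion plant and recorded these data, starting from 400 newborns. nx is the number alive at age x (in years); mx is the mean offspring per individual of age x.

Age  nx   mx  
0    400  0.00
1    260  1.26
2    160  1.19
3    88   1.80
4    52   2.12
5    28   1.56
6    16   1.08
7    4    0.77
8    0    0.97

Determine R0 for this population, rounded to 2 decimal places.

lx = nx/n0 = nx/400: 1, 0.65, 0.4, 0.22, 0.13, 0.07, 0.04, 0.01, 0
lx·mx by age: 0, 0.819, 0.476, 0.396, 0.2756, 0.1092, 0.0432, 0.0077, 0
R0 = Σ lx·mx = 2.1267 → 2.13

2.13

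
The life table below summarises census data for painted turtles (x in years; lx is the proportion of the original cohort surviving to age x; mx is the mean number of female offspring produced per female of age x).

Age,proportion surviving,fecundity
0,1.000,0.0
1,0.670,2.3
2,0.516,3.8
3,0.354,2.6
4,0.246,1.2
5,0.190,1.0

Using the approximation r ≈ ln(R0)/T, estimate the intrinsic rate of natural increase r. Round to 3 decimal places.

R0 = Σ lx·mx = 0 + 1.541 + 1.9608 + 0.9204 + 0.2952 + 0.19 = 4.9074
Σ x·lx·mx = 10.3546; T = 10.3546/4.9074 = 2.11…
r ≈ ln(R0)/T = ln(4.9074)/2.11… = 0.75391… → 0.754

0.754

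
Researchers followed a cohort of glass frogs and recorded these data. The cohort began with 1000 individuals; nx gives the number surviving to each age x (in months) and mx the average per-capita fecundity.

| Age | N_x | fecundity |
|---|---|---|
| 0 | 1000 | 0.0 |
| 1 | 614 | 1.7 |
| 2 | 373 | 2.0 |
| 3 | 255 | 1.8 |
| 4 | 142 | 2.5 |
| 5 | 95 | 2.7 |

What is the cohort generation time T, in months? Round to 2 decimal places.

2.31

lx = nx/n0 = nx/1000: 1, 0.614, 0.373, 0.255, 0.142, 0.095
lx·mx: 0, 1.0438, 0.746, 0.459, 0.355, 0.2565 → R0 = 2.8603
x·lx·mx: 0, 1.0438, 1.492, 1.377, 1.42, 1.2825 → Σ = 6.6153
T = 6.6153 / 2.8603 = 2.312799… → 2.31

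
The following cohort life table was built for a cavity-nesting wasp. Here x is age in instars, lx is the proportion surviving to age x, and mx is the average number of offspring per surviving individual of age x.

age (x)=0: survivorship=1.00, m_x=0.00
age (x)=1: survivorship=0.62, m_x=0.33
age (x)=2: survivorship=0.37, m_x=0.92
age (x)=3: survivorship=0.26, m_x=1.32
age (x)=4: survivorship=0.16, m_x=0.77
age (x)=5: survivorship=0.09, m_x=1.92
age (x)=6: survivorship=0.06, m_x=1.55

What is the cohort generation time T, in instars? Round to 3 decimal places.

2.999

lx·mx: 0, 0.2046, 0.3404, 0.3432, 0.1232, 0.1728, 0.093 → R0 = 1.2772
x·lx·mx: 0, 0.2046, 0.6808, 1.0296, 0.4928, 0.864, 0.558 → Σ = 3.8298
T = 3.8298 / 1.2772 = 2.998591… → 2.999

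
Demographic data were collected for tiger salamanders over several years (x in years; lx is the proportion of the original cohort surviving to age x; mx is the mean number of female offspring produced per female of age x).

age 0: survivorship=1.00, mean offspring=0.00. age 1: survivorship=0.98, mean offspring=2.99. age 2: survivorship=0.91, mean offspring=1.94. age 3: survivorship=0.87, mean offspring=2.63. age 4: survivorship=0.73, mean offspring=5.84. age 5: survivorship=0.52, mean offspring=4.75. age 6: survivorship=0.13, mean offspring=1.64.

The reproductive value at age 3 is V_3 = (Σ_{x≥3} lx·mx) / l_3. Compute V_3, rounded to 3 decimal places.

lx·mx for x ≥ 3: 2.2881, 4.2632, 2.47, 0.2132 → sum = 9.2345
V_3 = 9.2345 / l_3 = 9.2345 / 0.87 = 10.614368… → 10.614

10.614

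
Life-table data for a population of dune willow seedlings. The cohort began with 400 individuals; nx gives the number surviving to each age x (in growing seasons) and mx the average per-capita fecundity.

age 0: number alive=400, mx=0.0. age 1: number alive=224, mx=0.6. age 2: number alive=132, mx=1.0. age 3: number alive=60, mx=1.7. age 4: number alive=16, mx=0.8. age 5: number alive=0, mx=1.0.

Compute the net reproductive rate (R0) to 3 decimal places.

lx = nx/n0 = nx/400: 1, 0.56, 0.33, 0.15, 0.04, 0
lx·mx by age: 0, 0.336, 0.33, 0.255, 0.032, 0
R0 = Σ lx·mx = 0.953 → 0.953

0.953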